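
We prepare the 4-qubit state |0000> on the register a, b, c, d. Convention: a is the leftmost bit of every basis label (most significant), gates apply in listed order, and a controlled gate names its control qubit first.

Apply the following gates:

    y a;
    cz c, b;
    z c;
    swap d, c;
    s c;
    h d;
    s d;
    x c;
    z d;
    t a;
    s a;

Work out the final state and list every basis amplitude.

The resulting statevector has amplitude -sqrt(2)*exp(I*pi/4)/2 on |1010>, sqrt(2)*exp(3*I*pi/4)/2 on |1011>, and 0 on every other basis state.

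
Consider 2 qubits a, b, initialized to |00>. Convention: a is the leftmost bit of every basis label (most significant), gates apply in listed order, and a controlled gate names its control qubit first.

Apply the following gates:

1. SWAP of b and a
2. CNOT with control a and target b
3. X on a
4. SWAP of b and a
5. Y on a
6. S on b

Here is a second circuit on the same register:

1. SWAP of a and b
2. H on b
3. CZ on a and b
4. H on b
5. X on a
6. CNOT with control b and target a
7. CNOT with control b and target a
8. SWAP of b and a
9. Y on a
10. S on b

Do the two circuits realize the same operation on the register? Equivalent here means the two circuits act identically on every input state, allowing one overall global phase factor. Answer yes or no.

Yes — the two circuits implement the same unitary up to a global phase.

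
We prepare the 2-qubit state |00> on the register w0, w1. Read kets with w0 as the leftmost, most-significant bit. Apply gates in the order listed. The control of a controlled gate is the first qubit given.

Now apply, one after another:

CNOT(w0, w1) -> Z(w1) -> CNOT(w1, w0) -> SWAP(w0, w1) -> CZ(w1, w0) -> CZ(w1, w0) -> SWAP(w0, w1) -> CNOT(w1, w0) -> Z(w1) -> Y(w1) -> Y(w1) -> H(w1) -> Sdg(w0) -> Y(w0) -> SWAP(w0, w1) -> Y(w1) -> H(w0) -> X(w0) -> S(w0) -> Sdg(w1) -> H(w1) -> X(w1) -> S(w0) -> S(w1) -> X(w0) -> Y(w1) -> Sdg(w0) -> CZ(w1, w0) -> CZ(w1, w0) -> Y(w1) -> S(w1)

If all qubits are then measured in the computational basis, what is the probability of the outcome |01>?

Outcome |01> occurs with probability 1/2. Key observation: the block from step 2 through step 9 cancels to the identity and can be dropped.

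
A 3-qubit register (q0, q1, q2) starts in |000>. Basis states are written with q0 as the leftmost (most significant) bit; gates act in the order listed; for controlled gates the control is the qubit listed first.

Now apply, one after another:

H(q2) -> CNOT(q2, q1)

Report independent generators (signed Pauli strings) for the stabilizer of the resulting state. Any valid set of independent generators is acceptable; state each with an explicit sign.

One valid set of independent stabilizer generators is +IXX, +ZII, +IZZ (any independent generating set of the same group is equally correct).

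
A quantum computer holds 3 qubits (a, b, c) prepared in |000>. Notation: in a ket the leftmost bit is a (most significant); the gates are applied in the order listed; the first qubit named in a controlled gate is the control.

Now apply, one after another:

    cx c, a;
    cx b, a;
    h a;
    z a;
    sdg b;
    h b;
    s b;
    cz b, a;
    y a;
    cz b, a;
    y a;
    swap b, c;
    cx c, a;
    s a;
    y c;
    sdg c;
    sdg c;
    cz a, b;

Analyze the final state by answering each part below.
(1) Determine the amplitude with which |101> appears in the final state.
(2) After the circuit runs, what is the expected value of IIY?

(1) |101> carries amplitude -1/2 in the final state.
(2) The expectation value of IIY is -1.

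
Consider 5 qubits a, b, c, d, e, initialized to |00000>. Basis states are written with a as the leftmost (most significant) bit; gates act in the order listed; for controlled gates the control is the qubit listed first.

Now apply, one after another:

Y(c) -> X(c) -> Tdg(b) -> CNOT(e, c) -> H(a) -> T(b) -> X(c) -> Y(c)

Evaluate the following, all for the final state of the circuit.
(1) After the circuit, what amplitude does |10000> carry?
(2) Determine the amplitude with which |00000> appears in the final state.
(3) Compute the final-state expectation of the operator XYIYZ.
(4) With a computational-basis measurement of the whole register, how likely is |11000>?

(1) The amplitude on |10000> is sqrt(2)/2.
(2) The amplitude on |00000> is sqrt(2)/2.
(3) The expectation value of XYIYZ is 0.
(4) Outcome |11000> occurs with probability 0.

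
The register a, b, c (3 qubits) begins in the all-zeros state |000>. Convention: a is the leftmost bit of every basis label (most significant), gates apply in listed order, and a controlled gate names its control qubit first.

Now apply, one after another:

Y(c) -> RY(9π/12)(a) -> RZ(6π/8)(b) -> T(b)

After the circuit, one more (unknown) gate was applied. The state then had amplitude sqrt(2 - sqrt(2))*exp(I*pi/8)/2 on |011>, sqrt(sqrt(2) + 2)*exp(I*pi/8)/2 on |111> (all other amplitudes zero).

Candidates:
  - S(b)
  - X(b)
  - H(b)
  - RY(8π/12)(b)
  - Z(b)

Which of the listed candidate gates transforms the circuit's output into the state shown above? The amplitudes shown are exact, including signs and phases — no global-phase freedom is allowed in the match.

The applied gate was X(b).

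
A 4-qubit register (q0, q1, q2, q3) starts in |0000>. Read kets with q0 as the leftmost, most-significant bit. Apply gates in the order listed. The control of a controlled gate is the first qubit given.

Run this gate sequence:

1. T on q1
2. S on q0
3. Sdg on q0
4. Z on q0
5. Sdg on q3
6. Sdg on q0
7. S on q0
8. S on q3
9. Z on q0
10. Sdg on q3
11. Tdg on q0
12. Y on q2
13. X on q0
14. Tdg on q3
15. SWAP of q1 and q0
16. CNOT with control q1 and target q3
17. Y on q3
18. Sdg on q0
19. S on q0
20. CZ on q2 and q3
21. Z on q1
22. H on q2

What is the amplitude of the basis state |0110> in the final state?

The amplitude on |0110> is sqrt(2)/2. Key observation: steps 4-9 multiply out to the identity, so the circuit reduces to the remaining gates.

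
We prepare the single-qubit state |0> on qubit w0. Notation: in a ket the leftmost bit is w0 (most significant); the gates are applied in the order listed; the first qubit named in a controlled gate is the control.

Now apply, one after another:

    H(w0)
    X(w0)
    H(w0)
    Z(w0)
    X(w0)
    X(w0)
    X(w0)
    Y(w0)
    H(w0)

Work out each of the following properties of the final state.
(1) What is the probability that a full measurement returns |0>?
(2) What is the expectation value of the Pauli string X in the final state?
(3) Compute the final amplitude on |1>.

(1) Outcome |0> occurs with probability 1/2. Key observation: the block from step 1 through step 4 cancels to the identity and can be dropped.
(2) The expectation value of X is 1.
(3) |1> carries amplitude -sqrt(2)*I/2 in the final state.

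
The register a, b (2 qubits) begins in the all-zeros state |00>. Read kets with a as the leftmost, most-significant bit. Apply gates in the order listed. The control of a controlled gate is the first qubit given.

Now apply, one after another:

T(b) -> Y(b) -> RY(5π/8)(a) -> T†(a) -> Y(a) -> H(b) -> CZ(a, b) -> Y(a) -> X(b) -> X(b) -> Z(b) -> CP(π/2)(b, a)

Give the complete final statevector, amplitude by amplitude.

The resulting statevector has amplitude sqrt(2)*I*cos(5*pi/16)/2 on |00>, -sqrt(2)*I*cos(5*pi/16)/2 on |01>, sqrt(2)*exp(I*pi/4)*sin(5*pi/16)/2 on |10>, sqrt(2)*exp(3*I*pi/4)*sin(5*pi/16)/2 on |11>. Key observation: steps 9-10 multiply out to the identity, so the circuit reduces to the remaining gates.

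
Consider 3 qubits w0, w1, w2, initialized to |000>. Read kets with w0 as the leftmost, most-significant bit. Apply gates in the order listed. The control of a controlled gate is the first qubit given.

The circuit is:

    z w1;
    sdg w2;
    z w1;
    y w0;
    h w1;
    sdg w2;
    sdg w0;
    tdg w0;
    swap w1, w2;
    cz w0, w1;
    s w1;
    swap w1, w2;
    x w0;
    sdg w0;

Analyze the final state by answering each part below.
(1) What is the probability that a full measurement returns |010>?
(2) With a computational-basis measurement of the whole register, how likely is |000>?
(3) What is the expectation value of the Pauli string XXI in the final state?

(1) The probability of measuring |010> is 1/2.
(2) Outcome |000> occurs with probability 1/2.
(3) The observable XXI averages to 0.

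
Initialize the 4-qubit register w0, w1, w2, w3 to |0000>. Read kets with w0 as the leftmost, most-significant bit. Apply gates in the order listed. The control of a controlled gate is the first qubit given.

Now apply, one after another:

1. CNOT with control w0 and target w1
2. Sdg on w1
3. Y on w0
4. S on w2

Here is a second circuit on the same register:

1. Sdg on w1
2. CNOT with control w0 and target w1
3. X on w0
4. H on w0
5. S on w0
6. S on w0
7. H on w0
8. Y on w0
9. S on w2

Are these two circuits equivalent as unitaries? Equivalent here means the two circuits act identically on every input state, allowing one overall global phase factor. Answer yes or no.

No, they are not equivalent — no single phase factor reconciles the two unitaries.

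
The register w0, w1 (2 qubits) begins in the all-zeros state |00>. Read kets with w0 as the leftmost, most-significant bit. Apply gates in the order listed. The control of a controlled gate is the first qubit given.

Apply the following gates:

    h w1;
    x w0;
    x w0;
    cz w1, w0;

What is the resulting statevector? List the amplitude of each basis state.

The resulting statevector has amplitude sqrt(2)/2 on |00>, sqrt(2)/2 on |01>, 0 on |10>, 0 on |11>. Key observation: steps 2-3 multiply out to the identity, so the circuit reduces to the remaining gates.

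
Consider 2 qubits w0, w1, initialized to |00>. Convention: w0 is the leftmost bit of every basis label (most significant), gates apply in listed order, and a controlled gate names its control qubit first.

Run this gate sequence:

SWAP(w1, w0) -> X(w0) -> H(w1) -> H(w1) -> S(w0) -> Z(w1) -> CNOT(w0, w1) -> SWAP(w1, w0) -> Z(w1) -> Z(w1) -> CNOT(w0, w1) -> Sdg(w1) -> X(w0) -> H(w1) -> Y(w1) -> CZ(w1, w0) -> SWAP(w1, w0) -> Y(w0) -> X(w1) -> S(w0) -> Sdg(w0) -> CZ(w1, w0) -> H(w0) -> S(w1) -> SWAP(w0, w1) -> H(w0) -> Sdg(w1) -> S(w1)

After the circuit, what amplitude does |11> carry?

|11> carries amplitude sqrt(2)/2 in the final state. Key observation: steps 20-21 multiply out to the identity, so the circuit reduces to the remaining gates.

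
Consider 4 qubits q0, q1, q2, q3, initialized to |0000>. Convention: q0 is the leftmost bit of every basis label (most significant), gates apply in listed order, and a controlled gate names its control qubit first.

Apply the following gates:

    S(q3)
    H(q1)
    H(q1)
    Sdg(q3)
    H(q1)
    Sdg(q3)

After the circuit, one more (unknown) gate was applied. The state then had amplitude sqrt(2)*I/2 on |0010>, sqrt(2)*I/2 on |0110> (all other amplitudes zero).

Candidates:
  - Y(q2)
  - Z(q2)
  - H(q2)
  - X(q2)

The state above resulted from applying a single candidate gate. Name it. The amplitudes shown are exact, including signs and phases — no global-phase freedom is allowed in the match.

The applied gate was Y(q2).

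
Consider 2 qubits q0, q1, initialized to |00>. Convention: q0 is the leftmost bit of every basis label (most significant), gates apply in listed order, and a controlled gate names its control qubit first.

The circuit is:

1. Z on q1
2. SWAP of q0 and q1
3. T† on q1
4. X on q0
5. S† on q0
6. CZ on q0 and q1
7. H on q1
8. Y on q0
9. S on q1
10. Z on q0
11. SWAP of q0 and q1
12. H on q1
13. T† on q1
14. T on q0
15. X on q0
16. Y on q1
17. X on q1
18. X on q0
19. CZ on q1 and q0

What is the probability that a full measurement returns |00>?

A full measurement returns |00> with probability 1/4.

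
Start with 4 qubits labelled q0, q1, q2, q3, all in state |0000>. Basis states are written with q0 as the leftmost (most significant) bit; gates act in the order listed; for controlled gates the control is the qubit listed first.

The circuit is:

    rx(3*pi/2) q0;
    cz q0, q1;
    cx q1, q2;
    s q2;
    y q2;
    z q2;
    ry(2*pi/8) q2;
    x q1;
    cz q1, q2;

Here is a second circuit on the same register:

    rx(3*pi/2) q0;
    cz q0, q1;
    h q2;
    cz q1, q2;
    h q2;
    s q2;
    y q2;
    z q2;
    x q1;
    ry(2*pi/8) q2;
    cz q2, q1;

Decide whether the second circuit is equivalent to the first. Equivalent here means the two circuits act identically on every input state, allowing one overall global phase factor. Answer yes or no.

Yes, they are equivalent — the unitaries differ by at most a global phase.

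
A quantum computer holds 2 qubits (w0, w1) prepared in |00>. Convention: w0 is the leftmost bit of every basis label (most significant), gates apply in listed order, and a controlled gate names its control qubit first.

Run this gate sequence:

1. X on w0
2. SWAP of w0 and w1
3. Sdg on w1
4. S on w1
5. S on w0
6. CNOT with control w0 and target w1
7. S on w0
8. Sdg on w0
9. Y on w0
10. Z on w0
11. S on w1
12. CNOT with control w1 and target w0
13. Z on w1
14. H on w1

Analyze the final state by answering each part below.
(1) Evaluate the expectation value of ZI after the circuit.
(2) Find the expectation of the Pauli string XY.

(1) The expectation value of ZI is 1.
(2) In the final state, XY has expectation 0.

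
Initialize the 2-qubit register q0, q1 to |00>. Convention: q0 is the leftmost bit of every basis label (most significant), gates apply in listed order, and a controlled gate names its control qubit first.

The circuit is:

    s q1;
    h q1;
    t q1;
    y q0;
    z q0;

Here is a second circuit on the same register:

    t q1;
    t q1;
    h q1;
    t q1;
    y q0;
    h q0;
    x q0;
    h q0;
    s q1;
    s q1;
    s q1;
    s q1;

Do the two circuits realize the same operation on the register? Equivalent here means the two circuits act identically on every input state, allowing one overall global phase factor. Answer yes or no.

Yes, they are equivalent — the unitaries differ by at most a global phase.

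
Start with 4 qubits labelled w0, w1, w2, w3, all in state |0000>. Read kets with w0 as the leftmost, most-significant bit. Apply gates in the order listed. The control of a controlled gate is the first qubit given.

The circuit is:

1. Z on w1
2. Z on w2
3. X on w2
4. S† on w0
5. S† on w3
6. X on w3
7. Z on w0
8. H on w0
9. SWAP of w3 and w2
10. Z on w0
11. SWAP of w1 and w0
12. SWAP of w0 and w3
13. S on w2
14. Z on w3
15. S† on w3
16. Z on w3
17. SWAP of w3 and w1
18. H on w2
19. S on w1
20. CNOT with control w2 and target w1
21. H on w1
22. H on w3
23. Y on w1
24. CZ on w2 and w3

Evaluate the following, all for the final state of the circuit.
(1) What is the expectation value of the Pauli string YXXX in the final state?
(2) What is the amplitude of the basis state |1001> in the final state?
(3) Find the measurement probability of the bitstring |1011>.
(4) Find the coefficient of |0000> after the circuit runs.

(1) The expectation value of YXXX is 0.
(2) |1001> carries amplitude 1/2 in the final state.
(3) Outcome |1011> occurs with probability 1/4.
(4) The final state's coefficient on |0000> equals 0.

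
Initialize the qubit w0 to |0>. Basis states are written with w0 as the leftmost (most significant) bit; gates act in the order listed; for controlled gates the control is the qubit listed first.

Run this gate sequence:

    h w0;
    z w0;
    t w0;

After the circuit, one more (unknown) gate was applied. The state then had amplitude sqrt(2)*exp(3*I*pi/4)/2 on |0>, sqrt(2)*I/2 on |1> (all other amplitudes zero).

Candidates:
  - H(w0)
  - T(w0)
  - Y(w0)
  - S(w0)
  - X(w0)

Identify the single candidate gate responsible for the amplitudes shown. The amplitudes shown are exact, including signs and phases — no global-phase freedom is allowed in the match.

The unique candidate consistent with the amplitudes is Y(w0).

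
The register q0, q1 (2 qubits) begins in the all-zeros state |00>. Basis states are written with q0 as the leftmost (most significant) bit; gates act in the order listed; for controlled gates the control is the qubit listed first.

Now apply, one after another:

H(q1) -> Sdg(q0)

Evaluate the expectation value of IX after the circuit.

The observable IX averages to 1.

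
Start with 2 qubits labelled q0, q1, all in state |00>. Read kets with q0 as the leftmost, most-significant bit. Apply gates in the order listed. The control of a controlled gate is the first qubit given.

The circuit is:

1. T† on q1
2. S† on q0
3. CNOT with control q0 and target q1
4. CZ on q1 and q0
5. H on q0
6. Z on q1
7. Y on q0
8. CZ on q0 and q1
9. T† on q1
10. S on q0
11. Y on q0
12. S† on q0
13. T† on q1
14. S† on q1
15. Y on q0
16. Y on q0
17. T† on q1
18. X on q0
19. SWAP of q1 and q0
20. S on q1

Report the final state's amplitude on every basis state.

The resulting statevector has amplitude -sqrt(2)*I/2 on |00>, -sqrt(2)/2 on |01>, 0 on |10>, 0 on |11>.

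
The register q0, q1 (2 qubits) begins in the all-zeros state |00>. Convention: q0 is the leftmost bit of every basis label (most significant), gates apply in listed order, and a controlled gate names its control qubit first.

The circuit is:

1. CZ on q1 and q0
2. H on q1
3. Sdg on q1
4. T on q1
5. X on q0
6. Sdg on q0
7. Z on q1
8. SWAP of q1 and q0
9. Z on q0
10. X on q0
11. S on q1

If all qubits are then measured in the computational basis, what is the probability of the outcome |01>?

A full measurement returns |01> with probability 1/2.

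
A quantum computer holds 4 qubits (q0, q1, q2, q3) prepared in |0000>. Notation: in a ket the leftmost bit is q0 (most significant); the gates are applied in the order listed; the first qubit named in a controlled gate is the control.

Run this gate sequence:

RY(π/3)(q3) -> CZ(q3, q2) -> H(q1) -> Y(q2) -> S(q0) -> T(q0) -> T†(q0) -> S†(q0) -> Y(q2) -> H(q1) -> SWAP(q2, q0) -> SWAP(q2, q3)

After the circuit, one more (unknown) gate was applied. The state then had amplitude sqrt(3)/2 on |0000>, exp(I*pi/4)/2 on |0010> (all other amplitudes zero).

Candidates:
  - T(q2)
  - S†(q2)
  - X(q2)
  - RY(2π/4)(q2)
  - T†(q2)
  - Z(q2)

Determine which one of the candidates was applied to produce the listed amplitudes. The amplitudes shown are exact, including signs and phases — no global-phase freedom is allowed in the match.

It was T(q2) that produced the state shown. Key observation: the block from step 3 through step 10 cancels to the identity and can be dropped.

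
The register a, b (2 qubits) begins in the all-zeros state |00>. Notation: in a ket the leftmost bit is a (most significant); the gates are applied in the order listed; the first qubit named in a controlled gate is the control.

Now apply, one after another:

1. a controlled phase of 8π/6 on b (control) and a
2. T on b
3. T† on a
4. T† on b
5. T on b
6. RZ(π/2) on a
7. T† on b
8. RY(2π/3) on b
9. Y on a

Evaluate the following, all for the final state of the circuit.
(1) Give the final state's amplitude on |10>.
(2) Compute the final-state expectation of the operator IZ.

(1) The final state's coefficient on |10> equals exp(I*pi/4)/2.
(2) The observable IZ averages to -1/2.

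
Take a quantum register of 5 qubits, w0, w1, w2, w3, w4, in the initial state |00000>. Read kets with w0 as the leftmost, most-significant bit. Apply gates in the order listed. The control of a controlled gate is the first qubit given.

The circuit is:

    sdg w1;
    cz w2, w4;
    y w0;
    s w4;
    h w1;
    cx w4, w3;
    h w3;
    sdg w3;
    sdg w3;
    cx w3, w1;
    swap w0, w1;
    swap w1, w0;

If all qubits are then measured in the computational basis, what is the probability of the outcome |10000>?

Outcome |10000> occurs with probability 1/4.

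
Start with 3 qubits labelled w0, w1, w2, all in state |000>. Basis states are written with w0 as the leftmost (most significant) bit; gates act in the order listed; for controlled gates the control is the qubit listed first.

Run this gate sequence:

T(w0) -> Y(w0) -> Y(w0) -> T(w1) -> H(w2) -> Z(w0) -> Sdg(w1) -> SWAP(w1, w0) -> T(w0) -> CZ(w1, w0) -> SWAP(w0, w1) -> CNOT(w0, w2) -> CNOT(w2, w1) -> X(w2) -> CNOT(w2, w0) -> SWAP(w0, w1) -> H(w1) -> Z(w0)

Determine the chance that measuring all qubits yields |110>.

Outcome |110> occurs with probability 1/4.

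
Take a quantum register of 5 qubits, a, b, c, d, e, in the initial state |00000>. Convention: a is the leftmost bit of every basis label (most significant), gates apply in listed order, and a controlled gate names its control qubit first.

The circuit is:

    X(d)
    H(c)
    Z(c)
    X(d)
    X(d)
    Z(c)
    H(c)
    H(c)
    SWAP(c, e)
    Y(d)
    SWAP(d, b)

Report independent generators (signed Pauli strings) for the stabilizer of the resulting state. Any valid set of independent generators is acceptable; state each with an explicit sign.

The stabilizer group can be generated by +IIIIX, +ZIIII, +IZIII, +IIZII, +IIIZI, among other valid generating sets. Key observation: the block from step 2 through step 7 cancels to the identity and can be dropped.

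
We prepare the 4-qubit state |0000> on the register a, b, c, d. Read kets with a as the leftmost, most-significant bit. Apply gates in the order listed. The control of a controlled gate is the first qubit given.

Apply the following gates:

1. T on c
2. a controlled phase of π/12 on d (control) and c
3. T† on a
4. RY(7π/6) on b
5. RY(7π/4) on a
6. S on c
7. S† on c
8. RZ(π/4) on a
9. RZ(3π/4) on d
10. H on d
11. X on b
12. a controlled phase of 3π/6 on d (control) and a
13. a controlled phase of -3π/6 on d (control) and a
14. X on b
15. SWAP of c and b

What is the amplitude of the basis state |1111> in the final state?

The final state's coefficient on |1111> equals 0. Key observation: the block from step 11 through step 14 cancels to the identity and can be dropped.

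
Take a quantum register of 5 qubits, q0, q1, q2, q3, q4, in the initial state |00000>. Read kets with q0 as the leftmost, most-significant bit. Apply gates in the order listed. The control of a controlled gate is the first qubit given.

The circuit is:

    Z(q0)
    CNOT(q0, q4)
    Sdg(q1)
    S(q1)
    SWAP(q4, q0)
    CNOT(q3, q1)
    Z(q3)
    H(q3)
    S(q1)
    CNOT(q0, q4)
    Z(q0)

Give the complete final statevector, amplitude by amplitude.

The resulting statevector has amplitude sqrt(2)/2 on |00000>, sqrt(2)/2 on |00010>, and 0 on every other basis state.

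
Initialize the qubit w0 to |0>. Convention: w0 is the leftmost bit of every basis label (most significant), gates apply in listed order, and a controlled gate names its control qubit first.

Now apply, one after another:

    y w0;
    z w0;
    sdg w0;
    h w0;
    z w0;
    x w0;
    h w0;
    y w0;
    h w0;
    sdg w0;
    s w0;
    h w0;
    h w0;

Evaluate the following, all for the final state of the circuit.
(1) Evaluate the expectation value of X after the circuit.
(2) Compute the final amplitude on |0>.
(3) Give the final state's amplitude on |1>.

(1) The observable X averages to -1.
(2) The final state's coefficient on |0> equals -sqrt(2)*I/2.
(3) The final state's coefficient on |1> equals sqrt(2)*I/2.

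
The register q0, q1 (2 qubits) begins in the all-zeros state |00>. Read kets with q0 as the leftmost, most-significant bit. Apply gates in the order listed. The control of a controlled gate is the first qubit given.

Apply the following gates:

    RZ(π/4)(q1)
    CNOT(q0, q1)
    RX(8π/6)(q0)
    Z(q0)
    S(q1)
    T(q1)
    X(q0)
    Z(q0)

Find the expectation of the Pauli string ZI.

The observable ZI averages to 1/2.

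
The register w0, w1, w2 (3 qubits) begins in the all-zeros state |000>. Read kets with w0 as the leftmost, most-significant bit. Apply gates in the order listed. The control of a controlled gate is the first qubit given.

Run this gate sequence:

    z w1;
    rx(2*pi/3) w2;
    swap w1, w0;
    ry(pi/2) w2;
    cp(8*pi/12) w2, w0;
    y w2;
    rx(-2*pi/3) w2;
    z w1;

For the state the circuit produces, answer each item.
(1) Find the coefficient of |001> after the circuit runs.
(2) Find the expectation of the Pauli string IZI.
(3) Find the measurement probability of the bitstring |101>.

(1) |001> carries amplitude -sqrt(2)*I/4 in the final state.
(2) In the final state, IZI has expectation 1.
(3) A full measurement returns |101> with probability 0.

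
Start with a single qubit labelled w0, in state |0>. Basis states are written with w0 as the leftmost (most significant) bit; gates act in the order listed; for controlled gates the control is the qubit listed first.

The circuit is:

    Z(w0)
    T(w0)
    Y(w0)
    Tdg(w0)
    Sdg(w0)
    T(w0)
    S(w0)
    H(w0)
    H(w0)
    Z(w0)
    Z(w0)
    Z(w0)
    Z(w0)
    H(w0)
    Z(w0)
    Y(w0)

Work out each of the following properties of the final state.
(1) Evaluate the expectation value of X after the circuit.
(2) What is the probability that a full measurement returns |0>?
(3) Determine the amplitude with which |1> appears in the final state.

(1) In the final state, X has expectation -1. Key observation: gates 9-14 undo each other exactly, leaving only the rest of the circuit to track.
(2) Outcome |0> occurs with probability 1/2.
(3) |1> carries amplitude -sqrt(2)/2 in the final state.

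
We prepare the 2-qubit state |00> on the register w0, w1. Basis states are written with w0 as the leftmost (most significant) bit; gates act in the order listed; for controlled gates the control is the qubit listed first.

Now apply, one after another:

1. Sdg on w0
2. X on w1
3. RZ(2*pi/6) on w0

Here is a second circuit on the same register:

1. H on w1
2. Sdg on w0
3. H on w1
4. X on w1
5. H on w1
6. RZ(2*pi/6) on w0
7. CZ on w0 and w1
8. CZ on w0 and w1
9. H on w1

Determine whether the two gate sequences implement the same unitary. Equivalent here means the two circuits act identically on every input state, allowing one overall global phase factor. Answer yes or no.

Yes: on every input state the two circuits agree up to one overall phase factor.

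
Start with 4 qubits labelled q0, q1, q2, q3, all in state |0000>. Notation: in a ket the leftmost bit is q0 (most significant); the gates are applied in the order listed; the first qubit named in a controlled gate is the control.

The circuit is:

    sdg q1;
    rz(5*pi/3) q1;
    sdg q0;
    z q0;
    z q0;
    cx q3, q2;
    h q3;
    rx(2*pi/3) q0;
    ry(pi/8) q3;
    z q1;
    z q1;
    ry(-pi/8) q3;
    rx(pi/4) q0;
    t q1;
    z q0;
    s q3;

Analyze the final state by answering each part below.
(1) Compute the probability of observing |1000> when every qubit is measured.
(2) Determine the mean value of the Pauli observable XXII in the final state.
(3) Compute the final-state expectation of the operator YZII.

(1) Outcome |1000> occurs with probability sqrt(2)*sin(pi/16)**4/16 + sqrt(3)*sqrt(1/2 - sqrt(2)/4)*sqrt(sqrt(2)/4 + 1/2)*sin(pi/16)**4/4 + sin(pi/16)**4/4 + sqrt(2)*sin(pi/16)**2*cos(pi/16)**2/8 + sqrt(3)*sqrt(1/2 - sqrt(2)/4)*sqrt(sqrt(2)/4 + 1/2)*sin(pi/16)**2*cos(pi/16)**2/2 + sin(pi/16)**2*cos(pi/16)**2/2 + sqrt(2)*cos(pi/16)**4/16 + sqrt(3)*sqrt(1/2 - sqrt(2)/4)*sqrt(sqrt(2)/4 + 1/2)*cos(pi/16)**4/4 + cos(pi/16)**4/4.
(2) The observable XXII averages to 0.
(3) The observable YZII averages to -sqrt(1/2 - sqrt(2)/4)*sqrt(sqrt(2)/4 + 1/2)*cos(pi/16)**4 - 2*sqrt(1/2 - sqrt(2)/4)*sqrt(sqrt(2)/4 + 1/2)*sin(pi/16)**2*cos(pi/16)**2 - sqrt(1/2 - sqrt(2)/4)*sqrt(sqrt(2)/4 + 1/2)*sin(pi/16)**4 + sqrt(6)*sin(pi/16)**4/4 + sqrt(6)*sin(pi/16)**2*cos(pi/16)**2/2 + sqrt(6)*cos(pi/16)**4/4.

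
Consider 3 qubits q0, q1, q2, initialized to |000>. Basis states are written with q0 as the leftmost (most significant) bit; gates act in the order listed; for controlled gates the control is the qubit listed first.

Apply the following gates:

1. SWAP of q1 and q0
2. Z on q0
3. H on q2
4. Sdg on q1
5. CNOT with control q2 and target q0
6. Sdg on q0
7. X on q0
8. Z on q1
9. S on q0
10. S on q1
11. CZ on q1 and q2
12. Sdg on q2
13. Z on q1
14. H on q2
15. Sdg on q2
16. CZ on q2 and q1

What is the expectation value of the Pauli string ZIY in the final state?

In the final state, ZIY has expectation 1.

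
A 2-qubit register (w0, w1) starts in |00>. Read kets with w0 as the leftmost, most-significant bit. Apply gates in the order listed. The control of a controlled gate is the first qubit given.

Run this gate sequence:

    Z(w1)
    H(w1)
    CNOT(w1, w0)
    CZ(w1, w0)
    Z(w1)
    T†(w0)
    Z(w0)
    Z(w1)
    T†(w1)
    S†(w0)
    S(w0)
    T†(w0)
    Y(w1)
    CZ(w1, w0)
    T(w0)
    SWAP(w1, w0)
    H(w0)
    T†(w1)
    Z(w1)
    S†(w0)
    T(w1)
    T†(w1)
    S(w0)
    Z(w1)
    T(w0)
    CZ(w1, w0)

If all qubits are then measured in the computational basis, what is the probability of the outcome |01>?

The probability of measuring |01> is 1/4. Key observation: gates 19-24 undo each other exactly, leaving only the rest of the circuit to track.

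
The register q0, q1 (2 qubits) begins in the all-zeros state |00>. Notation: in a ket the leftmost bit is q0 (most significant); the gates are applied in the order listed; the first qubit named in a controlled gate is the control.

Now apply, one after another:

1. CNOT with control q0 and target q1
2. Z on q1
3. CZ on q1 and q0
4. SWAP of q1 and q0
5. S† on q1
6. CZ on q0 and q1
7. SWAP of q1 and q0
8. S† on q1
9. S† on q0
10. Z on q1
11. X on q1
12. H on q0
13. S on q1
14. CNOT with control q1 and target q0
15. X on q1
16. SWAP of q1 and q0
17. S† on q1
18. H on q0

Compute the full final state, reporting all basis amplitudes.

After the circuit, the state carries amplitude I/2 on |00>, 1/2 on |01>, I/2 on |10>, 1/2 on |11>.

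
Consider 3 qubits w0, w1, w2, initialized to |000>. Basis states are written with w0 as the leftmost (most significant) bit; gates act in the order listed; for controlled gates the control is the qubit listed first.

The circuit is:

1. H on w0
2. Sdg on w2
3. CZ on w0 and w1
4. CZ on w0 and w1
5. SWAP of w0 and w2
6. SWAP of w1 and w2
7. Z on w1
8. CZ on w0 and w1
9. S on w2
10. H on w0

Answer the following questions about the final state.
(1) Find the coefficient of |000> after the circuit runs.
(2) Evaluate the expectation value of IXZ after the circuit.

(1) The amplitude on |000> is 1/2.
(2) In the final state, IXZ has expectation -1.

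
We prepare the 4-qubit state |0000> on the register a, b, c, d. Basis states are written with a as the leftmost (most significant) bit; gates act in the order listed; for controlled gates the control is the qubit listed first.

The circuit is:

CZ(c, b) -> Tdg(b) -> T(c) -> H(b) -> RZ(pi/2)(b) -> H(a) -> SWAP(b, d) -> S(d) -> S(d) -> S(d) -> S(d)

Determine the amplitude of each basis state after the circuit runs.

The resulting statevector has amplitude -exp(3*I*pi/4)/2 on |0000>, exp(I*pi/4)/2 on |0001>, -exp(3*I*pi/4)/2 on |1000>, exp(I*pi/4)/2 on |1001>, and 0 on every other basis state. Key observation: steps 8-11 multiply out to the identity, so the circuit reduces to the remaining gates.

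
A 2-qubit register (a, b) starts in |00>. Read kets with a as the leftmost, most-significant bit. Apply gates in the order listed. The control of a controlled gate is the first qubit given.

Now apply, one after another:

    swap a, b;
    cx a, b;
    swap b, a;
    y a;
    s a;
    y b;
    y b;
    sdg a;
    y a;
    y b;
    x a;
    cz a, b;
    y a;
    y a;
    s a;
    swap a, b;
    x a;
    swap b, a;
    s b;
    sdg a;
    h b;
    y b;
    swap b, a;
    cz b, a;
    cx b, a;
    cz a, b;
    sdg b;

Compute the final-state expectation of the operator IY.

The expectation value of IY is 0. Key observation: the block from step 4 through step 9 cancels to the identity and can be dropped.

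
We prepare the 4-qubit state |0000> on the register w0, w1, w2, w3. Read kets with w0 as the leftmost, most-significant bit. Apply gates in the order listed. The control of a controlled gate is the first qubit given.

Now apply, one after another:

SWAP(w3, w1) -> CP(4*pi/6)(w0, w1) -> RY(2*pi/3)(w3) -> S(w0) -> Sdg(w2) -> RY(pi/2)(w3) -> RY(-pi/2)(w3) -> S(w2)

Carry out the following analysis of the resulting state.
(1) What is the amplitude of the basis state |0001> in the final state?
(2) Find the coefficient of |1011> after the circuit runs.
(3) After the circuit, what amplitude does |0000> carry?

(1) The final state's coefficient on |0001> equals sqrt(3)/2. Key observation: steps 5-8 multiply out to the identity, so the circuit reduces to the remaining gates.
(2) The amplitude on |1011> is 0.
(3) The final state's coefficient on |0000> equals 1/2.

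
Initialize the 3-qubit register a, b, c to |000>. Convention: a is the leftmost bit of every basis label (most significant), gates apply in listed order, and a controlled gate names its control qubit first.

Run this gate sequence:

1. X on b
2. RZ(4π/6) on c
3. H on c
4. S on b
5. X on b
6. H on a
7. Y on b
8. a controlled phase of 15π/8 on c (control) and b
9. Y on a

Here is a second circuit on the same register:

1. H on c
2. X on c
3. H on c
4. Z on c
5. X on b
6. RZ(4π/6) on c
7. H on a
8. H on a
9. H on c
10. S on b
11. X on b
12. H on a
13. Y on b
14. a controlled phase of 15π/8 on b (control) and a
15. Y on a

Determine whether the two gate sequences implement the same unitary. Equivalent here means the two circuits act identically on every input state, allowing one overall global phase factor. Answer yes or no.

No, they are not equivalent — no single phase factor reconciles the two unitaries.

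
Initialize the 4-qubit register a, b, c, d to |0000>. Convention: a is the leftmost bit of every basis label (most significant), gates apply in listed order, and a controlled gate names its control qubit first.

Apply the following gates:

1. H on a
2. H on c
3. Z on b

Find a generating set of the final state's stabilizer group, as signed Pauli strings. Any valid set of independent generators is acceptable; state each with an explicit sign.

One valid set of independent stabilizer generators is +XIII, +IIXI, +IZII, +IIIZ (any independent generating set of the same group is equally correct).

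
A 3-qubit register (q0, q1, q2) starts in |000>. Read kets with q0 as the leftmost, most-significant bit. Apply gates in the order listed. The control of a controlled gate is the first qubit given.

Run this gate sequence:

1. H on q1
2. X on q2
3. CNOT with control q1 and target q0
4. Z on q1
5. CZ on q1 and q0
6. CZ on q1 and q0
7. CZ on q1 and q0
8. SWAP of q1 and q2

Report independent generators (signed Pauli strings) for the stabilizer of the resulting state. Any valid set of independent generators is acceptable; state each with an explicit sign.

The final state is stabilized by the group generated by +XIX, +ZIZ, -IZI; other independent generating sets are equally valid.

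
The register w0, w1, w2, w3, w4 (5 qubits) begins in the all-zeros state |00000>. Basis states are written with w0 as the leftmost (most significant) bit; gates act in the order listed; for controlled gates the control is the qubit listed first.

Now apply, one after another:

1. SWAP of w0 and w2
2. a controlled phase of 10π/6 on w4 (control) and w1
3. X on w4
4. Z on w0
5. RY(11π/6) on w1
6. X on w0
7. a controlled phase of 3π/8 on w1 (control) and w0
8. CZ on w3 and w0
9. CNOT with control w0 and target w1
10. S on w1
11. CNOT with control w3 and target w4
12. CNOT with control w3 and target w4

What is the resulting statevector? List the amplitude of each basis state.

The final amplitudes are (-sqrt(2) + sqrt(6))*exp(3*I*pi/8)/4 on |10001>, I*(-sqrt(6) - sqrt(2))/4 on |11001>, and 0 on every other basis state. Key observation: the block from step 11 through step 12 cancels to the identity and can be dropped.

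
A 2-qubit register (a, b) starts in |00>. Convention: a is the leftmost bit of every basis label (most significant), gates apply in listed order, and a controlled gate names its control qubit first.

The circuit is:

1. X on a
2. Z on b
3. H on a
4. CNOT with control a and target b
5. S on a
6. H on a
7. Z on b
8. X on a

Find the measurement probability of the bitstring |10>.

The probability of measuring |10> is 1/4.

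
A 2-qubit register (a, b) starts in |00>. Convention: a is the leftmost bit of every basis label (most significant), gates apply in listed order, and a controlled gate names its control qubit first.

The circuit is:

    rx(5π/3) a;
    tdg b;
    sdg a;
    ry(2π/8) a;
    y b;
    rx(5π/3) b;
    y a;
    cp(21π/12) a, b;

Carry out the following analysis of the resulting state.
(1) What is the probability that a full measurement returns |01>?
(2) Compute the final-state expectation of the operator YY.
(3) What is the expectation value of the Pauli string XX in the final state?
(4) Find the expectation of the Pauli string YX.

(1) A full measurement returns |01> with probability -3*sqrt(2)/32 + 3*sqrt(6)/32 + 3/8.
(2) The observable YY averages to -3/16 - sqrt(3)/16.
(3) The expectation value of XX is sqrt(3)/16 + 3/16.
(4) The observable YX averages to -3*sqrt(2)/16 - sqrt(6)/16 + sqrt(3)/16 + 3/16.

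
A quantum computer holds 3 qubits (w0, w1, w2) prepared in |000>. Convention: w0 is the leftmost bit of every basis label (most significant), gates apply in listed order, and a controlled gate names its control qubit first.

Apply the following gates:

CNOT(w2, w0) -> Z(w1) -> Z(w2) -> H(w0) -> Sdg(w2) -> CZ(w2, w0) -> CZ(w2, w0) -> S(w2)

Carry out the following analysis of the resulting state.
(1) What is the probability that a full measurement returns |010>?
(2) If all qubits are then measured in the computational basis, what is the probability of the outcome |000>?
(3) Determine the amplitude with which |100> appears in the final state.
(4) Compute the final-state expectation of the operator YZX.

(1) A full measurement returns |010> with probability 0. Key observation: the block from step 5 through step 8 cancels to the identity and can be dropped.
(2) A full measurement returns |000> with probability 1/2.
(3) |100> carries amplitude sqrt(2)/2 in the final state.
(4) The expectation value of YZX is 0.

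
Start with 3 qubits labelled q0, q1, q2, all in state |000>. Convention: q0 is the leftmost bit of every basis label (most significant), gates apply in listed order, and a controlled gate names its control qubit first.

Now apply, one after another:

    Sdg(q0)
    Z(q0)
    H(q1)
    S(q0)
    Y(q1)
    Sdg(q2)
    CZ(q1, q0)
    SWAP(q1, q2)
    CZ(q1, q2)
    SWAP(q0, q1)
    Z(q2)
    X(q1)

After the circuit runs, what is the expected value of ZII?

The observable ZII averages to 1.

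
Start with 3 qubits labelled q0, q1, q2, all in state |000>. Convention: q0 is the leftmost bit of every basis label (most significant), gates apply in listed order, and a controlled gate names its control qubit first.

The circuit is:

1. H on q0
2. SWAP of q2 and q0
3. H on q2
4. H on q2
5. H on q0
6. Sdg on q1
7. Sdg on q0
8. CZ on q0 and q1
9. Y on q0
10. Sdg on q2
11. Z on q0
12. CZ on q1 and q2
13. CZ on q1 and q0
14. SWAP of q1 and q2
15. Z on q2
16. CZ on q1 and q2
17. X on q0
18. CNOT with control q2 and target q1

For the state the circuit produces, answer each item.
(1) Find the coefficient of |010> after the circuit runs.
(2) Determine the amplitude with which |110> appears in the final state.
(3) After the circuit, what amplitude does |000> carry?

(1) |010> carries amplitude -1/2 in the final state. Key observation: steps 3-4 multiply out to the identity, so the circuit reduces to the remaining gates.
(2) The amplitude on |110> is I/2.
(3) The final state's coefficient on |000> equals -I/2.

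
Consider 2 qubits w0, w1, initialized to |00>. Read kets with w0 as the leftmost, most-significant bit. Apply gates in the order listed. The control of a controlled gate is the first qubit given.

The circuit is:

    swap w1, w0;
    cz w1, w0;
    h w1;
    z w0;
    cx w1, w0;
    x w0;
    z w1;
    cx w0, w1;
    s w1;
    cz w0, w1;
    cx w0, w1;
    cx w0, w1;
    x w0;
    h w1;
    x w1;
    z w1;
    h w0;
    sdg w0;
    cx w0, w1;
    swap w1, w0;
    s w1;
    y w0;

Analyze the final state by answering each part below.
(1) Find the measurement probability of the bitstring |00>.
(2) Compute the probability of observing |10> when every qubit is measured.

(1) Outcome |00> occurs with probability 1/2.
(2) The probability of measuring |10> is 1/2.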